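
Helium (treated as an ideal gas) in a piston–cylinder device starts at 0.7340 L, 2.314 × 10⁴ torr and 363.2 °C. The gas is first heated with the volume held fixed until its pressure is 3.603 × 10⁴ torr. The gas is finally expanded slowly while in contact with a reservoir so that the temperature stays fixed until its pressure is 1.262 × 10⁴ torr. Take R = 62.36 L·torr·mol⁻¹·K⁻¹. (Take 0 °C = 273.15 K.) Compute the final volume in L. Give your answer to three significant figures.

V₃ ≈ 2.10 L

Convert: T₁ = 636.3 K.
V constant ⇒ P ∝ T: V₂ = V₁; T₂ = T₁·(P₂/P₁) = 990.8 K.
Isothermal, so P V is constant: T₃ = T₂; V₃ = V₂·(P₂/P₃) = 2.096 L.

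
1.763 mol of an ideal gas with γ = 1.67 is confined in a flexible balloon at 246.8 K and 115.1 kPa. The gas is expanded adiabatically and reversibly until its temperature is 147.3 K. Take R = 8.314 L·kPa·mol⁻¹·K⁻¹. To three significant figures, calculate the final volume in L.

V₂ ≈ 67.9 L

From PV = nRT: V₁ = nRT₁/P₁ = 31.43 L.
Adiabatic (γ = 1.67), T V^(γ−1) and P V^γ constant: P₂ = P₁·(T₂/T₁)^(γ/(γ−1)) = 31.80 kPa; V₂ = V₁·(T₁/T₂)^(1/(γ−1)) = 67.90 L.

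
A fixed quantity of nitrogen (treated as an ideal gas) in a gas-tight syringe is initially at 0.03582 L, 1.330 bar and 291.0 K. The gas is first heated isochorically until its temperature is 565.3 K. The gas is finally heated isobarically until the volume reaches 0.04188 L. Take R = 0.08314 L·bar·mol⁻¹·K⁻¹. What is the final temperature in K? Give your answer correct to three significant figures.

T₃ ≈ 661 K

V constant ⇒ P ∝ T: V₂ = V₁; P₂ = P₁·(T₂/T₁) = 2.584 bar.
P constant ⇒ V ∝ T: P₃ = P₂; T₃ = T₂·(V₃/V₂) = 660.9 K.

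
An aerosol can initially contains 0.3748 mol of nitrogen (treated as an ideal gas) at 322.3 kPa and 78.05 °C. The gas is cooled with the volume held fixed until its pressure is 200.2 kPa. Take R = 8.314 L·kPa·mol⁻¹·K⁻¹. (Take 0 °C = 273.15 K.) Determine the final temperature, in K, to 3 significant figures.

T₂ ≈ 218 K

Convert: T₁ = 351.2 K.
From PV = nRT: V₁ = nRT₁/P₁ = 3.396 L.
V constant ⇒ P ∝ T: V₂ = V₁; T₂ = T₁·(P₂/P₁) = 218.2 K.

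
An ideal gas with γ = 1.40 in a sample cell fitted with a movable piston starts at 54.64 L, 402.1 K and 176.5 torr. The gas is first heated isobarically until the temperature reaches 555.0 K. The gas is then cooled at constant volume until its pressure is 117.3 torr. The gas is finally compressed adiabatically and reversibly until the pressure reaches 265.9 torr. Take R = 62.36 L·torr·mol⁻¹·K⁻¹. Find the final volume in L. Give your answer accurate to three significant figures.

V₄ ≈ 42.0 L

Isobaric, so V/T is constant: P₂ = P₁; V₂ = V₁·(T₂/T₁) = 75.42 L.
V constant ⇒ P ∝ T: V₃ = V₂; T₃ = T₂·(P₃/P₂) = 368.8 K.
Reversible adiabatic, γ = 1.40: T₄ = T₃·(P₄/P₃)^((γ−1)/γ) = 466.0 K; V₄ = V₃·(P₃/P₄)^(1/γ) = 42.03 L.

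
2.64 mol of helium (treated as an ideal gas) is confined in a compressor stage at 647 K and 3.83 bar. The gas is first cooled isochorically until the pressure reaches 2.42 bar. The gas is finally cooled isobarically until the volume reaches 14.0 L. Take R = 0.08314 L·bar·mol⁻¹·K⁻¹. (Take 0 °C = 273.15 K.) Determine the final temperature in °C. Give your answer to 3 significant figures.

T₃ ≈ -119 °C

From PV = nRT: V₁ = nRT₁/P₁ = 37.08 L.
V constant ⇒ P ∝ T: V₂ = V₁; T₂ = T₁·(P₂/P₁) = 408.8 K.
P constant ⇒ V ∝ T: P₃ = P₂; T₃ = T₂·(V₃/V₂) = 154.4 K.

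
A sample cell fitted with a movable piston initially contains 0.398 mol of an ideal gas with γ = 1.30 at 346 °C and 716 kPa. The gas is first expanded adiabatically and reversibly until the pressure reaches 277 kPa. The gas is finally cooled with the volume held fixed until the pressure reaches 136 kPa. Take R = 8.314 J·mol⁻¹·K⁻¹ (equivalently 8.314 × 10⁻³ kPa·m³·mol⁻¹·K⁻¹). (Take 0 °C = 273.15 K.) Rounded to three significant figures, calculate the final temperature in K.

T₃ ≈ 244 K

Convert: T₁ = 619.1 K.
From PV = nRT: V₁ = nRT₁/P₁ = 0.002861 m³.
Reversible adiabatic, γ = 1.30: T₂ = T₁·(P₂/P₁)^((γ−1)/γ) = 497.3 K; V₂ = V₁·(P₁/P₂)^(1/γ) = 0.005941 m³.
Isochoric, so P/T is constant: V₃ = V₂; T₃ = T₂·(P₃/P₂) = 244.2 K.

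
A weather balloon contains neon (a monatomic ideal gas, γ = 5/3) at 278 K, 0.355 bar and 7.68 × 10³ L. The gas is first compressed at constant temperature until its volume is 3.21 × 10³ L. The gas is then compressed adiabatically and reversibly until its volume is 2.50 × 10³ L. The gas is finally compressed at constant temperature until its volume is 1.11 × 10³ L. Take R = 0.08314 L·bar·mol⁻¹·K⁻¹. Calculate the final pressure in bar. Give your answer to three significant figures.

P₄ ≈ 2.90 bar

T constant ⇒ Boyle's law P V = const: T₂ = T₁; P₂ = P₁·(V₁/V₂) = 0.8493 bar.
Reversible adiabatic, γ = 5/3: T₃ = T₂·(V₂/V₃)^(γ−1) = 328.4 K; P₃ = P₂·(V₂/V₃)^γ = 1.288 bar.
T constant ⇒ Boyle's law P V = const: T₄ = T₃; P₄ = P₃·(V₃/V₄) = 2.902 bar.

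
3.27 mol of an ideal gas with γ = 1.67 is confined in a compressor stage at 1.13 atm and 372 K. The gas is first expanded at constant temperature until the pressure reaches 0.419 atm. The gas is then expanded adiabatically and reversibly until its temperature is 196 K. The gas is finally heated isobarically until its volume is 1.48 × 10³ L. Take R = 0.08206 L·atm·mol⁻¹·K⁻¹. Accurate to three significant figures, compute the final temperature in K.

T₄ ≈ 468 K

From PV = nRT: V₁ = nRT₁/P₁ = 88.34 L.
T constant ⇒ Boyle's law P V = const: T₂ = T₁; V₂ = V₁·(P₁/P₂) = 238.2 L.
Adiabatic (γ = 1.67), T V^(γ−1) and P V^γ constant: P₃ = P₂·(T₃/T₂)^(γ/(γ−1)) = 0.08483 atm; V₃ = V₂·(T₂/T₃)^(1/(γ−1)) = 620.0 L.
Isobaric, so V/T is constant: P₄ = P₃; T₄ = T₃·(V₄/V₃) = 467.9 K.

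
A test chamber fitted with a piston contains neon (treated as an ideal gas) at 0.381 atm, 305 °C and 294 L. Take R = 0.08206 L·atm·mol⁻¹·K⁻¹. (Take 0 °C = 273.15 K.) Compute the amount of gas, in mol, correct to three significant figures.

n ≈ 2.36 mol

Convert: T = 578.15 K.
PV = nRT ⇒ n = PV/(RT) = (0.381 × 294) / (0.08206 × 578.15)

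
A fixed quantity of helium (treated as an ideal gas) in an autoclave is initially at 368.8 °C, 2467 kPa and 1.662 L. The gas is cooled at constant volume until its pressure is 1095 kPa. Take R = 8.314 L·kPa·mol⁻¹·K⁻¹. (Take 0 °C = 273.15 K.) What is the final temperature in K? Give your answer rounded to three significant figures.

T₂ ≈ 285 K

Convert: T₁ = 642.0 K.
V constant ⇒ P ∝ T: V₂ = V₁; T₂ = T₁·(P₂/P₁) = 284.9 K.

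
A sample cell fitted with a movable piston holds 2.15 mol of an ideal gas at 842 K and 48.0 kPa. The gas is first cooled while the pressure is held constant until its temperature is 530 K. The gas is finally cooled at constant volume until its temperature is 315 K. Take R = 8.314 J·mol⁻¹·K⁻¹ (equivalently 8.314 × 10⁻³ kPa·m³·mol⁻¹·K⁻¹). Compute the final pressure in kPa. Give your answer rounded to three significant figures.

P₃ ≈ 28.5 kPa

From PV = nRT: V₁ = nRT₁/P₁ = 0.3136 m³.
P constant ⇒ V ∝ T: P₂ = P₁; V₂ = V₁·(T₂/T₁) = 0.1974 m³.
Isochoric, so P/T is constant: V₃ = V₂; P₃ = P₂·(T₃/T₂) = 28.53 kPa.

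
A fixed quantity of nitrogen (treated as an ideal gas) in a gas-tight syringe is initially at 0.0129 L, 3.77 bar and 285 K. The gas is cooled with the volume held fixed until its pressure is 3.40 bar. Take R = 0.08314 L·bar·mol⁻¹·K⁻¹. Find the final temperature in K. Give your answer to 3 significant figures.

T₂ ≈ 257 K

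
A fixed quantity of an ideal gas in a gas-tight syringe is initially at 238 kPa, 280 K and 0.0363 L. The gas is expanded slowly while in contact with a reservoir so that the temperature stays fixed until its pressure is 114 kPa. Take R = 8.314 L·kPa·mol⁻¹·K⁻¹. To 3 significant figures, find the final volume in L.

Isothermal, so P V is constant: T₂ = T₁; V₂ = V₁·(P₁/P₂) = 0.07578 L.

V₂ ≈ 0.0758 L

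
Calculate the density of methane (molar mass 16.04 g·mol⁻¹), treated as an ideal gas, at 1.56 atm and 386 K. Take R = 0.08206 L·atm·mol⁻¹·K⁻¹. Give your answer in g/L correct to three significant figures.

ρ ≈ 0.790 g/L

ρ = PM/(RT) = (1.56 × 16.04) / (0.08206 × 386.0)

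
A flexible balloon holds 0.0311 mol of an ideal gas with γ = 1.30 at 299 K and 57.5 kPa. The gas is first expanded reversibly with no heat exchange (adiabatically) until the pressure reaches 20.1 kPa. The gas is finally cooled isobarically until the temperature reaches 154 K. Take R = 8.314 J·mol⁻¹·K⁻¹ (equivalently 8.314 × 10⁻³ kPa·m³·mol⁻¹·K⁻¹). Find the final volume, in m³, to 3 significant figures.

From PV = nRT: V₁ = nRT₁/P₁ = 0.001345 m³.
Reversible adiabatic, γ = 1.30: T₂ = T₁·(P₂/P₁)^((γ−1)/γ) = 234.6 K; V₂ = V₁·(P₁/P₂)^(1/γ) = 0.003018 m³.
Isobaric, so V/T is constant: P₃ = P₂; V₃ = V₂·(T₃/T₂) = 0.001981 m³.

V₃ ≈ 0.00198 m³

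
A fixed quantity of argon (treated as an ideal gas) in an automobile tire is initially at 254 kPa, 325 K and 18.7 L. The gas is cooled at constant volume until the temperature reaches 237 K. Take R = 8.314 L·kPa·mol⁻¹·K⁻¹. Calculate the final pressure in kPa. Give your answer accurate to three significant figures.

V constant ⇒ P ∝ T: V₂ = V₁; P₂ = P₁·(T₂/T₁) = 185.2 kPa.

P₂ ≈ 185 kPa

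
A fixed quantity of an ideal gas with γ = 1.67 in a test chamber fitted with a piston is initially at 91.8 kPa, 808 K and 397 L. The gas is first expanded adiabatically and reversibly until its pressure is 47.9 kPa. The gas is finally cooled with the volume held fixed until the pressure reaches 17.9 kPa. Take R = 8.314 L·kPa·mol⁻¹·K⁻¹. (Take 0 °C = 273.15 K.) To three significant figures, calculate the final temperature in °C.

T₃ ≈ -40.6 °C

Adiabatic (γ = 1.67), T V^(γ−1) and P V^γ constant: T₂ = T₁·(P₂/P₁)^((γ−1)/γ) = 622.4 K; V₂ = V₁·(P₁/P₂)^(1/γ) = 586.1 L.
Isochoric, so P/T is constant: V₃ = V₂; T₃ = T₂·(P₃/P₂) = 232.6 K.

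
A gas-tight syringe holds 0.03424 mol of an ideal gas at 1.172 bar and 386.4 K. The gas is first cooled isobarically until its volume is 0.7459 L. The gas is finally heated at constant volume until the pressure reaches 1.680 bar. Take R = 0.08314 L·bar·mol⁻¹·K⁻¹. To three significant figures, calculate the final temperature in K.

T₃ ≈ 440 K

From PV = nRT: V₁ = nRT₁/P₁ = 0.9385 L.
P constant ⇒ V ∝ T: P₂ = P₁; T₂ = T₁·(V₂/V₁) = 307.1 K.
Isochoric, so P/T is constant: V₃ = V₂; T₃ = T₂·(P₃/P₂) = 440.2 K.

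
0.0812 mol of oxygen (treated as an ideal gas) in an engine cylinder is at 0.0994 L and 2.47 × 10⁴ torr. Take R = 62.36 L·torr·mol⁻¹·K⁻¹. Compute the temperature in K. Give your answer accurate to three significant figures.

T ≈ 485 K

PV = nRT ⇒ T = PV/(nR) = (2.47e+04 × 0.0994) / (0.0812 × 62.36)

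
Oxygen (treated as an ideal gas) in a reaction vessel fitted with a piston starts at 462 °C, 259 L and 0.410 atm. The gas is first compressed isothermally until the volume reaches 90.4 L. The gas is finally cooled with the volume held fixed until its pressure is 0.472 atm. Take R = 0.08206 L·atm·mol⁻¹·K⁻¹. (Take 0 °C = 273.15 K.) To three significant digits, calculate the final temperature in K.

T₃ ≈ 295 K

Convert: T₁ = 735.1 K.
T constant ⇒ Boyle's law P V = const: T₂ = T₁; P₂ = P₁·(V₁/V₂) = 1.175 atm.
Isochoric, so P/T is constant: V₃ = V₂; T₃ = T₂·(P₃/P₂) = 295.4 K.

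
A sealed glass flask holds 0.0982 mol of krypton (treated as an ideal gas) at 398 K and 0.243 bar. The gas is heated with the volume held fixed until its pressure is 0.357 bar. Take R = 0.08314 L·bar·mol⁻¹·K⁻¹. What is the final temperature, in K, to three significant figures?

From PV = nRT: V₁ = nRT₁/P₁ = 13.37 L.
V constant ⇒ P ∝ T: V₂ = V₁; T₂ = T₁·(P₂/P₁) = 584.7 K.

T₂ ≈ 585 K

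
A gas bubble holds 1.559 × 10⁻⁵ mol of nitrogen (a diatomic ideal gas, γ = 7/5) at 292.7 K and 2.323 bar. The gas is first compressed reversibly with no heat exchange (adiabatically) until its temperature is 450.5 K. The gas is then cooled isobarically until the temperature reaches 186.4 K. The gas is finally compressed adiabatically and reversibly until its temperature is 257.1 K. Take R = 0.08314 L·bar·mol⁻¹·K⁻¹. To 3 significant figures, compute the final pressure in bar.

P₄ ≈ 32.4 bar

From PV = nRT: V₁ = nRT₁/P₁ = 0.0001633 L.
Reversible adiabatic, γ = 7/5: P₂ = P₁·(T₂/T₁)^(γ/(γ−1)) = 10.51 bar; V₂ = V₁·(T₁/T₂)^(1/(γ−1)) = 5.557e-05 L.
Isobaric, so V/T is constant: P₃ = P₂; V₃ = V₂·(T₃/T₂) = 2.299e-05 L.
Reversible adiabatic, γ = 7/5: P₄ = P₃·(T₄/T₃)^(γ/(γ−1)) = 32.38 bar; V₄ = V₃·(T₃/T₄)^(1/(γ−1)) = 1.029e-05 L.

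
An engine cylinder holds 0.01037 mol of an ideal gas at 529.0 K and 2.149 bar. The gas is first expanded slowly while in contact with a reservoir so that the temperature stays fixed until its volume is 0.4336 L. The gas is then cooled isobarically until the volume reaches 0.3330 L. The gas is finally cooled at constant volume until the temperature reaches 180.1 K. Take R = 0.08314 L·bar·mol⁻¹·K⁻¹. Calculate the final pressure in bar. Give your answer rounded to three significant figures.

P₄ ≈ 0.466 bar

From PV = nRT: V₁ = nRT₁/P₁ = 0.2122 L.
Isothermal, so P V is constant: T₂ = T₁; P₂ = P₁·(V₁/V₂) = 1.052 bar.
P constant ⇒ V ∝ T: P₃ = P₂; T₃ = T₂·(V₃/V₂) = 406.3 K.
V constant ⇒ P ∝ T: V₄ = V₃; P₄ = P₃·(T₄/T₃) = 0.4663 bar.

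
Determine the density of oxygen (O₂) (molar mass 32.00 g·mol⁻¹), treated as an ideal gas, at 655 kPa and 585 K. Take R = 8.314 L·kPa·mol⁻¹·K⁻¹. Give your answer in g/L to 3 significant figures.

ρ = PM/(RT) = (655 × 32.00) / (8.314 × 585.0)

ρ ≈ 4.31 g/L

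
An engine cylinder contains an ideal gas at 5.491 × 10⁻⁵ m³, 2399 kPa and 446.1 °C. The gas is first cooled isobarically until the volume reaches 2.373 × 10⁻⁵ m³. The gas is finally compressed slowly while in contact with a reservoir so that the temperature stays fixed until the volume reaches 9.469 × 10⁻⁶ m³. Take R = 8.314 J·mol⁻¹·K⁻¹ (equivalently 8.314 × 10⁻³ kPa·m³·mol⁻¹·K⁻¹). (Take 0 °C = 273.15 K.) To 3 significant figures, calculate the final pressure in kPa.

Convert: T₁ = 719.2 K.
Isobaric, so V/T is constant: P₂ = P₁; T₂ = T₁·(V₂/V₁) = 310.8 K.
Isothermal, so P V is constant: T₃ = T₂; P₃ = P₂·(V₂/V₃) = 6012 kPa.

P₃ ≈ 6.01e+03 kPa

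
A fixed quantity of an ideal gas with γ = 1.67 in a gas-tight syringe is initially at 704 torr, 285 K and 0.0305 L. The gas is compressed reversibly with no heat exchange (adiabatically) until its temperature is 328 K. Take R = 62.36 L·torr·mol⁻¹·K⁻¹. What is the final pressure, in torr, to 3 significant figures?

P₂ ≈ 999 torr

Adiabatic (γ = 1.67), T V^(γ−1) and P V^γ constant: P₂ = P₁·(T₂/T₁)^(γ/(γ−1)) = 999.3 torr; V₂ = V₁·(T₁/T₂)^(1/(γ−1)) = 0.02473 L.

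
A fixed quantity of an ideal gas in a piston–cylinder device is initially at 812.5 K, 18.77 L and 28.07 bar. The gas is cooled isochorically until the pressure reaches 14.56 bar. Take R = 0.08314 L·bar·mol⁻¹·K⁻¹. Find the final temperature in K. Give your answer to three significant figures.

Isochoric, so P/T is constant: V₂ = V₁; T₂ = T₁·(P₂/P₁) = 421.4 K.

T₂ ≈ 421 K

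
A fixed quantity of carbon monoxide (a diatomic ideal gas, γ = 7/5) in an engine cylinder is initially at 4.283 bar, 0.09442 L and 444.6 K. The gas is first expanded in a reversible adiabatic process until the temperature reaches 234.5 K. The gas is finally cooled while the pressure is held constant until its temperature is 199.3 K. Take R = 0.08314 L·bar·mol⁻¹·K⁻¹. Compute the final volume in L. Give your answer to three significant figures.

V₃ ≈ 0.397 L

Adiabatic (γ = 7/5), T V^(γ−1) and P V^γ constant: P₂ = P₁·(T₂/T₁)^(γ/(γ−1)) = 0.4564 bar; V₂ = V₁·(T₁/T₂)^(1/(γ−1)) = 0.4673 L.
Isobaric, so V/T is constant: P₃ = P₂; V₃ = V₂·(T₃/T₂) = 0.3972 L.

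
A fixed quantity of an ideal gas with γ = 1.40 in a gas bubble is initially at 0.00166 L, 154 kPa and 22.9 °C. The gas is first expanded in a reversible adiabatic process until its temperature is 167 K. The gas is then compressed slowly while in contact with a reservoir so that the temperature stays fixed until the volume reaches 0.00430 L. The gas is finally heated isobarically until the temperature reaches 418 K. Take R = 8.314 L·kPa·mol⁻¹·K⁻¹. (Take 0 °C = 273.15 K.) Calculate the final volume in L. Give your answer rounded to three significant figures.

V₄ ≈ 0.0108 L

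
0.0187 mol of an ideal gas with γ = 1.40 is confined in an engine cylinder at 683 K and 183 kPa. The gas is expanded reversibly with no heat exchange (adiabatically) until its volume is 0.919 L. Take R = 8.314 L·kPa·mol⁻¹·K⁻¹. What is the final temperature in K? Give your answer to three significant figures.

T₂ ≈ 568 K

From PV = nRT: V₁ = nRT₁/P₁ = 0.5803 L.
Reversible adiabatic, γ = 1.40: T₂ = T₁·(V₁/V₂)^(γ−1) = 568.3 K; P₂ = P₁·(V₁/V₂)^γ = 96.13 kPa.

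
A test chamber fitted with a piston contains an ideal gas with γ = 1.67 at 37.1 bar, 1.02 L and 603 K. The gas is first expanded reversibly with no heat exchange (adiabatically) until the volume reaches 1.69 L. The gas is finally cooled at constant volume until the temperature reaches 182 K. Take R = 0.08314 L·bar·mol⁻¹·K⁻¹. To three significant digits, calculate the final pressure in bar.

P₃ ≈ 6.76 bar

Adiabatic (γ = 1.67), T V^(γ−1) and P V^γ constant: T₂ = T₁·(V₁/V₂)^(γ−1) = 429.9 K; P₂ = P₁·(V₁/V₂)^γ = 15.96 bar.
V constant ⇒ P ∝ T: V₃ = V₂; P₃ = P₂·(T₃/T₂) = 6.758 bar.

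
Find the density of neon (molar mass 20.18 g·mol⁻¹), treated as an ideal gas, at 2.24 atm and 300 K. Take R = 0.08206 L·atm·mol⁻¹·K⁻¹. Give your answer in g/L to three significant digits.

ρ ≈ 1.84 g/L

ρ = PM/(RT) = (2.24 × 20.18) / (0.08206 × 300.0)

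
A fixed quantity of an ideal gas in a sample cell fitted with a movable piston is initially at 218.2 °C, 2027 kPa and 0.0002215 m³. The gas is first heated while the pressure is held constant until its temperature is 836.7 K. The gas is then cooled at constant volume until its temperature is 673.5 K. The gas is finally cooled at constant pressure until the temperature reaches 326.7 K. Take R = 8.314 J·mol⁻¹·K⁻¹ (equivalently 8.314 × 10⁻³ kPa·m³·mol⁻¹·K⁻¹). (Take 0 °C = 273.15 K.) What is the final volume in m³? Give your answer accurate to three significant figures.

Convert: T₁ = 491.3 K.
Isobaric, so V/T is constant: P₂ = P₁; V₂ = V₁·(T₂/T₁) = 0.0003772 m³.
Isochoric, so P/T is constant: V₃ = V₂; P₃ = P₂·(T₃/T₂) = 1632 kPa.
P constant ⇒ V ∝ T: P₄ = P₃; V₄ = V₃·(T₄/T₃) = 0.0001830 m³.

V₄ ≈ 0.000183 m³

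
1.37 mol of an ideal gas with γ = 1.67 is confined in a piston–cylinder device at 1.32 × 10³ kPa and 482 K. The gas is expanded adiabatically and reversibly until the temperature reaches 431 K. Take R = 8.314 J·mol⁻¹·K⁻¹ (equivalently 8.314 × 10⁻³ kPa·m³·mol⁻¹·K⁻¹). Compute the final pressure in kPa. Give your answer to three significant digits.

P₂ ≈ 999 kPa

From PV = nRT: V₁ = nRT₁/P₁ = 0.004159 m³.
Adiabatic (γ = 1.67), T V^(γ−1) and P V^γ constant: P₂ = P₁·(T₂/T₁)^(γ/(γ−1)) = 998.9 kPa; V₂ = V₁·(T₁/T₂)^(1/(γ−1)) = 0.004915 m³.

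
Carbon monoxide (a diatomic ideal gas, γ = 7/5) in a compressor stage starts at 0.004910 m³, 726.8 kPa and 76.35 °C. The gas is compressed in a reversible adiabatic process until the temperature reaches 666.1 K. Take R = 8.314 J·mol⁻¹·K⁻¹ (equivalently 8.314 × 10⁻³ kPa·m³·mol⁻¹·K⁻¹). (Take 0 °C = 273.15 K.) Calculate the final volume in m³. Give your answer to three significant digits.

V₂ ≈ 0.000979 m³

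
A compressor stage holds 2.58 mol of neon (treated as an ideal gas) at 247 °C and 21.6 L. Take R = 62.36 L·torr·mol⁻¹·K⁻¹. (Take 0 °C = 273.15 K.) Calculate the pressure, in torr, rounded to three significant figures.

P ≈ 3.87e+03 torr

Convert: T = 520.15 K.
PV = nRT ⇒ P = nRT/V = (2.58 × 62.36 × 520.15) / 21.6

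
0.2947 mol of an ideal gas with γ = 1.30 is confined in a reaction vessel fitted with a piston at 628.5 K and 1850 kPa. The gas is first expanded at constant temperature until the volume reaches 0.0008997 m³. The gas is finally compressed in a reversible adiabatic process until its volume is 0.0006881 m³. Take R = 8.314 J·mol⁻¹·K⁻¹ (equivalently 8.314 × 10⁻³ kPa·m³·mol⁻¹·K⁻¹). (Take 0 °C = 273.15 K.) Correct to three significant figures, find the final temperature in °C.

From PV = nRT: V₁ = nRT₁/P₁ = 0.0008324 m³.
T constant ⇒ Boyle's law P V = const: T₂ = T₁; P₂ = P₁·(V₁/V₂) = 1712 kPa.
Adiabatic (γ = 1.30), T V^(γ−1) and P V^γ constant: T₃ = T₂·(V₂/V₃)^(γ−1) = 681.1 K; P₃ = P₂·(V₂/V₃)^γ = 2425 kPa.

T₃ ≈ 408 °C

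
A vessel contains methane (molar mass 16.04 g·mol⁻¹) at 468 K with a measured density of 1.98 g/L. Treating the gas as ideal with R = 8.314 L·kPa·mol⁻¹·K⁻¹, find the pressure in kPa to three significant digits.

ρ = PM/(RT) ⇒ P = ρRT/M = (1.98 × 8.314 × 468.0) / 16.04

P ≈ 480 kPa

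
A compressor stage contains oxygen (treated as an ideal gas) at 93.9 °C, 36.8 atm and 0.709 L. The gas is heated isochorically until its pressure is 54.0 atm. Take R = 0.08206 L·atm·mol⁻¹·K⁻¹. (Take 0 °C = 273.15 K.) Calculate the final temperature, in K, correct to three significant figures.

T₂ ≈ 539 K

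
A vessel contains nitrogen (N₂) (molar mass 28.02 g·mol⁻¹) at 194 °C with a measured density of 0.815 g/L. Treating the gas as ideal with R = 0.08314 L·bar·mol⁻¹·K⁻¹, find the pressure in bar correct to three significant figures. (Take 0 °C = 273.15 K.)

ρ = PM/(RT) ⇒ P = ρRT/M = (0.815 × 0.08314 × 467.1) / 28.02

P ≈ 1.13 bar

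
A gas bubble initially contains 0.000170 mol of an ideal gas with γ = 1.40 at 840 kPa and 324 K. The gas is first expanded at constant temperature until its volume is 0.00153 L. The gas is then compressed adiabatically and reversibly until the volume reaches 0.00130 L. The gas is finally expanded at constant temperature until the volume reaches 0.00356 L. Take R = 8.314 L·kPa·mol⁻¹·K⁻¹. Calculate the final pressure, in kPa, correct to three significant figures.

P₄ ≈ 137 kPa

From PV = nRT: V₁ = nRT₁/P₁ = 0.0005452 L.
T constant ⇒ Boyle's law P V = const: T₂ = T₁; P₂ = P₁·(V₁/V₂) = 299.3 kPa.
Reversible adiabatic, γ = 1.40: T₃ = T₂·(V₂/V₃)^(γ−1) = 345.8 K; P₃ = P₂·(V₂/V₃)^γ = 376.0 kPa.
T constant ⇒ Boyle's law P V = const: T₄ = T₃; P₄ = P₃·(V₃/V₄) = 137.3 kPa.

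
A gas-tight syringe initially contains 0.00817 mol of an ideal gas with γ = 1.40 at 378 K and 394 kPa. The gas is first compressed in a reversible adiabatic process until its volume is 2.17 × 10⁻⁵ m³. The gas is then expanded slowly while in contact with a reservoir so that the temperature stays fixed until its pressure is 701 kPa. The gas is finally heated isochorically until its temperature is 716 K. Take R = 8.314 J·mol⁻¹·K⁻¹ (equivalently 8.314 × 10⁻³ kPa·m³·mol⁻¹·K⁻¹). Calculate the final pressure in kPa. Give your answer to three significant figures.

From PV = nRT: V₁ = nRT₁/P₁ = 6.517e-05 m³.
Adiabatic (γ = 1.40), T V^(γ−1) and P V^γ constant: T₂ = T₁·(V₁/V₂)^(γ−1) = 586.8 K; P₂ = P₁·(V₁/V₂)^γ = 1837 kPa.
T constant ⇒ Boyle's law P V = const: T₃ = T₂; V₃ = V₂·(P₂/P₃) = 5.686e-05 m³.
Isochoric, so P/T is constant: V₄ = V₃; P₄ = P₃·(T₄/T₃) = 855.3 kPa.

P₄ ≈ 855 kPa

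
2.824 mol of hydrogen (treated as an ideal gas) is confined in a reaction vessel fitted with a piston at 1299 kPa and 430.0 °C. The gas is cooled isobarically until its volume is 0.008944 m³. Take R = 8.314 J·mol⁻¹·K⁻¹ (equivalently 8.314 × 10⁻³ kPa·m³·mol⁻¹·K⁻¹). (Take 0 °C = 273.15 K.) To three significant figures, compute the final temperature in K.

Convert: T₁ = 703.1 K.
From PV = nRT: V₁ = nRT₁/P₁ = 0.01271 m³.
Isobaric, so V/T is constant: P₂ = P₁; T₂ = T₁·(V₂/V₁) = 494.8 K.

T₂ ≈ 495 K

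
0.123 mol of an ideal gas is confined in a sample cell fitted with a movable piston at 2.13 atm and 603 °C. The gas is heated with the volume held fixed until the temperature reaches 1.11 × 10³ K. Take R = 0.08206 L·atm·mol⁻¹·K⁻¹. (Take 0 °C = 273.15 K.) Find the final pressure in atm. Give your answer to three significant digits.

Convert: T₁ = 876.1 K.
From PV = nRT: V₁ = nRT₁/P₁ = 4.152 L.
V constant ⇒ P ∝ T: V₂ = V₁; P₂ = P₁·(T₂/T₁) = 2.699 atm.

P₂ ≈ 2.70 atm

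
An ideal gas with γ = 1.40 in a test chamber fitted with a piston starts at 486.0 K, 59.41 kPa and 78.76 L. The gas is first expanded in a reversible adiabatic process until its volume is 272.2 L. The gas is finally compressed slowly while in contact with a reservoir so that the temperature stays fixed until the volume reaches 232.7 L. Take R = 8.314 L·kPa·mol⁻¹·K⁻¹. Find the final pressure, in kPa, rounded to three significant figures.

Adiabatic (γ = 1.40), T V^(γ−1) and P V^γ constant: T₂ = T₁·(V₁/V₂)^(γ−1) = 295.9 K; P₂ = P₁·(V₁/V₂)^γ = 10.47 kPa.
T constant ⇒ Boyle's law P V = const: T₃ = T₂; P₃ = P₂·(V₂/V₃) = 12.24 kPa.

P₃ ≈ 12.2 kPa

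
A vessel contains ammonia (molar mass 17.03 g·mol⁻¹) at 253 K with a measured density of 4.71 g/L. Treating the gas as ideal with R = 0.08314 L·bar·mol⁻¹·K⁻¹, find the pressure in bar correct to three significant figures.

ρ = PM/(RT) ⇒ P = ρRT/M = (4.71 × 0.08314 × 253.0) / 17.03

P ≈ 5.82 bar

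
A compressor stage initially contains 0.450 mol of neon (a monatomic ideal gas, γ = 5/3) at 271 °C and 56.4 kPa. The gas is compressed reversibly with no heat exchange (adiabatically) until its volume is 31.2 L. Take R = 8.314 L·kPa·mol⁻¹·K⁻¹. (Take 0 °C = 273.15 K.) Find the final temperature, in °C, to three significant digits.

Convert: T₁ = 544.1 K.
From PV = nRT: V₁ = nRT₁/P₁ = 36.10 L.
Reversible adiabatic, γ = 5/3: T₂ = T₁·(V₁/V₂)^(γ−1) = 599.7 K; P₂ = P₁·(V₁/V₂)^γ = 71.91 kPa.

T₂ ≈ 327 °C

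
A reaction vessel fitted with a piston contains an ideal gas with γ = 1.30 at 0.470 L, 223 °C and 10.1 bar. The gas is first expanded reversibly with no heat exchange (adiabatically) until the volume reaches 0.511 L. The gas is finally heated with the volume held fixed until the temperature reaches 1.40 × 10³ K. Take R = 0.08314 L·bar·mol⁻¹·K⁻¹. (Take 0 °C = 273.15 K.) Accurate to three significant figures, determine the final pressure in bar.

P₃ ≈ 26.2 bar

Convert: T₁ = 496.1 K.
Adiabatic (γ = 1.30), T V^(γ−1) and P V^γ constant: T₂ = T₁·(V₁/V₂)^(γ−1) = 483.9 K; P₂ = P₁·(V₁/V₂)^γ = 9.059 bar.
Isochoric, so P/T is constant: V₃ = V₂; P₃ = P₂·(T₃/T₂) = 26.21 bar.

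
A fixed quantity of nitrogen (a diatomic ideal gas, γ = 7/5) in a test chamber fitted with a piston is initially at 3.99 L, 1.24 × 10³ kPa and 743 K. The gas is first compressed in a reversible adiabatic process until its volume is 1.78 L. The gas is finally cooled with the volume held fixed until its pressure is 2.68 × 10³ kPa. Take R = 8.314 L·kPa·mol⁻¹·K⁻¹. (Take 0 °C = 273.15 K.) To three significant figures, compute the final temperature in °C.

T₃ ≈ 443 °C

Adiabatic (γ = 7/5), T V^(γ−1) and P V^γ constant: T₂ = T₁·(V₁/V₂)^(γ−1) = 1026 K; P₂ = P₁·(V₁/V₂)^γ = 3839 kPa.
V constant ⇒ P ∝ T: V₃ = V₂; T₃ = T₂·(P₃/P₂) = 716.4 K.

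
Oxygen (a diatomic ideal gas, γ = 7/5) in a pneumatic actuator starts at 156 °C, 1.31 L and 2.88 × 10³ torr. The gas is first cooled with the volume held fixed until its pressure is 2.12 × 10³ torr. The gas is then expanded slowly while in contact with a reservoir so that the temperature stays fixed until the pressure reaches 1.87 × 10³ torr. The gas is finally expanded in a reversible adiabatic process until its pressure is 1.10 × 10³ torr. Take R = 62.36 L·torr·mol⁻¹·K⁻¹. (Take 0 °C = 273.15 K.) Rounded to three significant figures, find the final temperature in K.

T₄ ≈ 271 K

Convert: T₁ = 429.1 K.
V constant ⇒ P ∝ T: V₂ = V₁; T₂ = T₁·(P₂/P₁) = 315.9 K.
Isothermal, so P V is constant: T₃ = T₂; V₃ = V₂·(P₂/P₃) = 1.485 L.
Reversible adiabatic, γ = 7/5: T₄ = T₃·(P₄/P₃)^((γ−1)/γ) = 271.5 K; V₄ = V₃·(P₃/P₄)^(1/γ) = 2.170 L.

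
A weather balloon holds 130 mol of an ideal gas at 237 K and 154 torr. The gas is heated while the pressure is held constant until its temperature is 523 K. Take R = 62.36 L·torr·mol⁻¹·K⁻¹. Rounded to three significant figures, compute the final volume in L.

From PV = nRT: V₁ = nRT₁/P₁ = 1.248e+04 L.
Isobaric, so V/T is constant: P₂ = P₁; V₂ = V₁·(T₂/T₁) = 2.753e+04 L.

V₂ ≈ 2.75e+04 L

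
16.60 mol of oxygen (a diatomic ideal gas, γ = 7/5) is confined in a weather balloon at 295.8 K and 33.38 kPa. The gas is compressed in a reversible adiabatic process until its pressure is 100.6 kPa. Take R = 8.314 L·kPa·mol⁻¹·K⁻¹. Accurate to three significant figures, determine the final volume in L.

V₂ ≈ 556 L

From PV = nRT: V₁ = nRT₁/P₁ = 1223 L.
Reversible adiabatic, γ = 7/5: T₂ = T₁·(P₂/P₁)^((γ−1)/γ) = 405.4 K; V₂ = V₁·(P₁/P₂)^(1/γ) = 556.2 L.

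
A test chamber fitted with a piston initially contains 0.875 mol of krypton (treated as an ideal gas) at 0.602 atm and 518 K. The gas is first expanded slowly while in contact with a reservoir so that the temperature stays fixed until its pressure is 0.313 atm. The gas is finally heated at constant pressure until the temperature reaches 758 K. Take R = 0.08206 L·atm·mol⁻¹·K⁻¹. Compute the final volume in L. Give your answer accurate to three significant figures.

V₃ ≈ 174 L

From PV = nRT: V₁ = nRT₁/P₁ = 61.78 L.
Isothermal, so P V is constant: T₂ = T₁; V₂ = V₁·(P₁/P₂) = 118.8 L.
P constant ⇒ V ∝ T: P₃ = P₂; V₃ = V₂·(T₃/T₂) = 173.9 L.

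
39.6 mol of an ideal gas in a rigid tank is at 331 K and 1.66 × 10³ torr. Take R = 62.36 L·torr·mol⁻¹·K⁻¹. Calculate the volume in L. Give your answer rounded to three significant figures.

PV = nRT ⇒ V = nRT/P = (39.6 × 62.36 × 331) / 1.66e+03

V ≈ 492 L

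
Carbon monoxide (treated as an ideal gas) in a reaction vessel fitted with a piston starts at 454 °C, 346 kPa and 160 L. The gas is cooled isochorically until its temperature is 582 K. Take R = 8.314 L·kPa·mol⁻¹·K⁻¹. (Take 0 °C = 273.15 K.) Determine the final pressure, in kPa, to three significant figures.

P₂ ≈ 277 kPa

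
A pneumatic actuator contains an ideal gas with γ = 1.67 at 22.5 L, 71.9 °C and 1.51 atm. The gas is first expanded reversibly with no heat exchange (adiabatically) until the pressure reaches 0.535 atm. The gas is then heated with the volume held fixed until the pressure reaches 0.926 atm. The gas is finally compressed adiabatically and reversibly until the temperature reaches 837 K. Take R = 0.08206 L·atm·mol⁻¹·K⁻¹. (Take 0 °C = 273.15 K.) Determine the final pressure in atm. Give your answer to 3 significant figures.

Convert: T₁ = 345.0 K.
Adiabatic (γ = 1.67), T V^(γ−1) and P V^γ constant: T₂ = T₁·(P₂/P₁)^((γ−1)/γ) = 227.6 K; V₂ = V₁·(P₁/P₂)^(1/γ) = 41.88 L.
Isochoric, so P/T is constant: V₃ = V₂; T₃ = T₂·(P₃/P₂) = 393.9 K.
Adiabatic (γ = 1.67), T V^(γ−1) and P V^γ constant: P₄ = P₃·(T₄/T₃)^(γ/(γ−1)) = 6.062 atm; V₄ = V₃·(T₃/T₄)^(1/(γ−1)) = 13.60 L.

P₄ ≈ 6.06 atm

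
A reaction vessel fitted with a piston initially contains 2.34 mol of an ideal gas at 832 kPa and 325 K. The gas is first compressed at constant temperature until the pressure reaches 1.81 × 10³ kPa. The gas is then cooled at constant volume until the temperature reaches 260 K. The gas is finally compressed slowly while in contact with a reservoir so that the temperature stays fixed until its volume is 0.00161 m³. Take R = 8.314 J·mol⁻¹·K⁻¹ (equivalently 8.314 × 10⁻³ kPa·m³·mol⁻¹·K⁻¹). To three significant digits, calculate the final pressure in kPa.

From PV = nRT: V₁ = nRT₁/P₁ = 0.007600 m³.
Isothermal, so P V is constant: T₂ = T₁; V₂ = V₁·(P₁/P₂) = 0.003493 m³.
Isochoric, so P/T is constant: V₃ = V₂; P₃ = P₂·(T₃/T₂) = 1448 kPa.
Isothermal, so P V is constant: T₄ = T₃; P₄ = P₃·(V₃/V₄) = 3142 kPa.

P₄ ≈ 3.14e+03 kPa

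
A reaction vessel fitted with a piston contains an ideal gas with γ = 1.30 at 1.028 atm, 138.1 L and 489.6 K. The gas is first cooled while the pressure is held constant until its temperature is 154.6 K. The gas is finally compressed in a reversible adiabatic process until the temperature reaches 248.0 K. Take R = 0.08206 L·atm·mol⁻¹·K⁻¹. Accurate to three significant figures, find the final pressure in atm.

P₃ ≈ 7.97 atm

Isobaric, so V/T is constant: P₂ = P₁; V₂ = V₁·(T₂/T₁) = 43.61 L.
Adiabatic (γ = 1.30), T V^(γ−1) and P V^γ constant: P₃ = P₂·(T₃/T₂)^(γ/(γ−1)) = 7.968 atm; V₃ = V₂·(T₂/T₃)^(1/(γ−1)) = 9.024 L.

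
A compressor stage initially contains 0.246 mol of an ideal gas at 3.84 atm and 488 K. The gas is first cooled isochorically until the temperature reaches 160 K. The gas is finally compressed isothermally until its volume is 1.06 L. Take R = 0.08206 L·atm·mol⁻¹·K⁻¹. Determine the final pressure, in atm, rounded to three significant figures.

From PV = nRT: V₁ = nRT₁/P₁ = 2.565 L.
V constant ⇒ P ∝ T: V₂ = V₁; P₂ = P₁·(T₂/T₁) = 1.259 atm.
T constant ⇒ Boyle's law P V = const: T₃ = T₂; P₃ = P₂·(V₂/V₃) = 3.047 atm.

P₃ ≈ 3.05 atm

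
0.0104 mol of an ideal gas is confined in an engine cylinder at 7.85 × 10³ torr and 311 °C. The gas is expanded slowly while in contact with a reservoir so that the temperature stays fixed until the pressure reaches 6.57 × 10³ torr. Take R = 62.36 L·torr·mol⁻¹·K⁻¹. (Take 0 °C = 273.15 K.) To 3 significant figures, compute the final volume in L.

Convert: T₁ = 584.1 K.
From PV = nRT: V₁ = nRT₁/P₁ = 0.04826 L.
T constant ⇒ Boyle's law P V = const: T₂ = T₁; V₂ = V₁·(P₁/P₂) = 0.05766 L.

V₂ ≈ 0.0577 L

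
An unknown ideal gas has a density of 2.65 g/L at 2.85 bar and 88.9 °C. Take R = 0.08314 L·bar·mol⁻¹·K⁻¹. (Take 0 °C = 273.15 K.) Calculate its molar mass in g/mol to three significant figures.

ρ = PM/(RT) ⇒ M = ρRT/P = (2.65 × 0.08314 × 362.0) / 2.85

M ≈ 28.0 g/mol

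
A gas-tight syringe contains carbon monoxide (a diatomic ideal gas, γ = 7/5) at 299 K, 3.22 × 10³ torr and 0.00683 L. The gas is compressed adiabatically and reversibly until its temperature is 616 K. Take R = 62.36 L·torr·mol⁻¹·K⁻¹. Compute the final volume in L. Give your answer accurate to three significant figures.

V₂ ≈ 0.00112 L

Adiabatic (γ = 7/5), T V^(γ−1) and P V^γ constant: P₂ = P₁·(T₂/T₁)^(γ/(γ−1)) = 4.041e+04 torr; V₂ = V₁·(T₁/T₂)^(1/(γ−1)) = 0.001121 L.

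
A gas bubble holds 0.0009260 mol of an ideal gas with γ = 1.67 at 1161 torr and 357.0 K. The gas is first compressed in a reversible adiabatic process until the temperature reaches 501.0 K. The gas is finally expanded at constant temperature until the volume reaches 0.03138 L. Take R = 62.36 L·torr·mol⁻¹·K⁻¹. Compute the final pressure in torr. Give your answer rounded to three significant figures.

P₃ ≈ 922 torr

From PV = nRT: V₁ = nRT₁/P₁ = 0.01776 L.
Reversible adiabatic, γ = 1.67: P₂ = P₁·(T₂/T₁)^(γ/(γ−1)) = 2702 torr; V₂ = V₁·(T₁/T₂)^(1/(γ−1)) = 0.01071 L.
Isothermal, so P V is constant: T₃ = T₂; P₃ = P₂·(V₂/V₃) = 921.9 torr.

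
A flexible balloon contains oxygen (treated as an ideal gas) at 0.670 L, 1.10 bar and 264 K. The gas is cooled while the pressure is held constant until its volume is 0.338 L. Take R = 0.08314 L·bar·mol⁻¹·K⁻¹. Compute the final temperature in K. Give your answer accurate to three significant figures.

P constant ⇒ V ∝ T: P₂ = P₁; T₂ = T₁·(V₂/V₁) = 133.2 K.

T₂ ≈ 133 K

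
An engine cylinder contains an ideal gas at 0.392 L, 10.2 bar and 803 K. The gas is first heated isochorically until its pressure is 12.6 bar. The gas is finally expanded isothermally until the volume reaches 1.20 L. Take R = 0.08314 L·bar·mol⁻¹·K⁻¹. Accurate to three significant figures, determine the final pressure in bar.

Isochoric, so P/T is constant: V₂ = V₁; T₂ = T₁·(P₂/P₁) = 991.9 K.
Isothermal, so P V is constant: T₃ = T₂; P₃ = P₂·(V₂/V₃) = 4.116 bar.

P₃ ≈ 4.12 bar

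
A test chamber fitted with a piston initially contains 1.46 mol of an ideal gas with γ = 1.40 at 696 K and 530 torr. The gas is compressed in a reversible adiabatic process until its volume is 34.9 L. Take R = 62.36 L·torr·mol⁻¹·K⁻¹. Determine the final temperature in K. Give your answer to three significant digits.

T₂ ≈ 1.14e+03 K

From PV = nRT: V₁ = nRT₁/P₁ = 119.6 L.
Adiabatic (γ = 1.40), T V^(γ−1) and P V^γ constant: T₂ = T₁·(V₁/V₂)^(γ−1) = 1139 K; P₂ = P₁·(V₁/V₂)^γ = 2971 torr.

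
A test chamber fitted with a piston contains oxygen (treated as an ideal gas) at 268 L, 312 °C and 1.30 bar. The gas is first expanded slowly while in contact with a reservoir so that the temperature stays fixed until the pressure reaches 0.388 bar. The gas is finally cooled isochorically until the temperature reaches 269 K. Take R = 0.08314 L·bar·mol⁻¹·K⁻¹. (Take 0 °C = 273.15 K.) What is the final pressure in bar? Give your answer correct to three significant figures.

P₃ ≈ 0.178 bar

Convert: T₁ = 585.1 K.
Isothermal, so P V is constant: T₂ = T₁; V₂ = V₁·(P₁/P₂) = 897.9 L.
Isochoric, so P/T is constant: V₃ = V₂; P₃ = P₂·(T₃/T₂) = 0.1784 bar.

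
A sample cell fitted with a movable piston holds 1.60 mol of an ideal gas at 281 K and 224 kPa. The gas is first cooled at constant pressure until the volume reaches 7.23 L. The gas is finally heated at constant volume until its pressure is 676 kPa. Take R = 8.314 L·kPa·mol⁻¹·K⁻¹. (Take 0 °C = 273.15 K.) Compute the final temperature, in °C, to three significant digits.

T₃ ≈ 94.3 °C

From PV = nRT: V₁ = nRT₁/P₁ = 16.69 L.
Isobaric, so V/T is constant: P₂ = P₁; T₂ = T₁·(V₂/V₁) = 121.7 K.
V constant ⇒ P ∝ T: V₃ = V₂; T₃ = T₂·(P₃/P₂) = 367.4 K.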